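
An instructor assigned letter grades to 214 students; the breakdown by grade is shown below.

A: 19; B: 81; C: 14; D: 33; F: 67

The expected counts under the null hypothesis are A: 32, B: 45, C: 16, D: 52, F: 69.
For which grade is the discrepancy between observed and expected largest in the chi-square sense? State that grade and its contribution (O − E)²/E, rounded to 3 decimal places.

B, 28.800

χ² = (19−32)²/32 + (81−45)²/45 + (14−16)²/16 + (33−52)²/52 + (67−69)²/69
   = 5.2813 + 28.8000 + 0.2500 + 6.9423 + 0.0580
The largest term is for B: 28.800.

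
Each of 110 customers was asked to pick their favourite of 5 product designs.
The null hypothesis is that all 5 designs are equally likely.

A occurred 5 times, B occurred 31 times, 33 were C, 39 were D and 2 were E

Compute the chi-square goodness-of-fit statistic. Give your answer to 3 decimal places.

Under H₀ each category has probability 1/5, so each expected count is 110/5 = 22.
A: (5 − 22)²/22 = 289/22 = 13.1364
B: (31 − 22)²/22 = 81/22 = 3.6818
C: (33 − 22)²/22 = 121/22 = 5.5000
D: (39 − 22)²/22 = 289/22 = 13.1364
E: (2 − 22)²/22 = 400/22 = 18.1818
Sum = 53.636

53.636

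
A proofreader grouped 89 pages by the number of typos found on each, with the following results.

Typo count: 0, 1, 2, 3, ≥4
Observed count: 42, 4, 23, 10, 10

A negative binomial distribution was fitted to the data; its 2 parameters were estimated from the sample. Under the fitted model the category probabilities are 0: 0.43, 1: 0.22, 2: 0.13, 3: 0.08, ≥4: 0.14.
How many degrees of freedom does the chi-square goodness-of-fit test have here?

There are k = 5 categories and 2 parameters estimated from the data, so df = 5 − 1 − 2 = 2.

2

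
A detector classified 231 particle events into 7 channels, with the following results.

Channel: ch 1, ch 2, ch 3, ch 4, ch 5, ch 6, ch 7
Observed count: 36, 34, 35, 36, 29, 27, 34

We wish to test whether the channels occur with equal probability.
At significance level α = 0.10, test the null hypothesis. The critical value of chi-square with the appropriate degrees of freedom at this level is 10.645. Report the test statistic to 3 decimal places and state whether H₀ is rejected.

2.303; do not reject

Under H₀ each category has probability 1/7, so each expected count is 231/7 = 33.
χ² = (36−33)²/33 + (34−33)²/33 + (35−33)²/33 + (36−33)²/33 + (29−33)²/33 + (27−33)²/33 + (34−33)²/33
   = 0.2727 + 0.0303 + 0.1212 + 0.2727 + 0.4848 + 1.0909 + 0.0303
Sum = 2.303
df = 6. Since 2.303 < 10.645, we do not reject H₀.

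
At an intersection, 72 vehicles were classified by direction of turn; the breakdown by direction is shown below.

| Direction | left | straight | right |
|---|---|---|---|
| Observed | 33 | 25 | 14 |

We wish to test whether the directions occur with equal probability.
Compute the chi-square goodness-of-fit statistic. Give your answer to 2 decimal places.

7.58

Expected count for each of the 3 categories: 72/3 = 24.
left: (33 − 24)²/24 = 81/24 = 3.375
straight: (25 − 24)²/24 = 1/24 = 0.042
right: (14 − 24)²/24 = 100/24 = 4.167
Sum = 7.58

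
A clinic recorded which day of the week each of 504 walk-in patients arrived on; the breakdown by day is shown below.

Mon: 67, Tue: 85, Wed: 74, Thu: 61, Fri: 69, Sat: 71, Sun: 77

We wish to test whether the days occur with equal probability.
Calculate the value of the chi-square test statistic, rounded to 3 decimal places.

Under H₀ each category has probability 1/7, so each expected count is 504/7 = 72.
χ² = (67−72)²/72 + (85−72)²/72 + (74−72)²/72 + (61−72)²/72 + (69−72)²/72 + (71−72)²/72 + (77−72)²/72
   = 0.3472 + 2.3472 + 0.0556 + 1.6806 + 0.1250 + 0.0139 + 0.3472
Sum = 4.917

4.917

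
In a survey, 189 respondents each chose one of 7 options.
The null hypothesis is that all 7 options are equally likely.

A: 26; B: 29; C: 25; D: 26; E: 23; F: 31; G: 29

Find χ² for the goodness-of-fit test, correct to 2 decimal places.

1.70

Expected count for each of the 7 categories: 189/7 = 27.
χ² = (26−27)²/27 + (29−27)²/27 + (25−27)²/27 + (26−27)²/27 + (23−27)²/27 + (31−27)²/27 + (29−27)²/27
   = 0.037 + 0.148 + 0.148 + 0.037 + 0.593 + 0.593 + 0.148
Sum = 1.70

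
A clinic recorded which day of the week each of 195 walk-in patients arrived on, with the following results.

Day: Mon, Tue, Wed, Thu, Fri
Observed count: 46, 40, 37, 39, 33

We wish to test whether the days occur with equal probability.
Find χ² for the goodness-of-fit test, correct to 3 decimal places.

2.308

Under H₀ each category has probability 1/5, so each expected count is 195/5 = 39.
Mon: (46 − 39)²/39 = 49/39 = 1.2564
Tue: (40 − 39)²/39 = 1/39 = 0.0256
Wed: (37 − 39)²/39 = 4/39 = 0.1026
Thu: (39 − 39)²/39 = 0/39 = 0.0000
Fri: (33 − 39)²/39 = 36/39 = 0.9231
Sum = 2.308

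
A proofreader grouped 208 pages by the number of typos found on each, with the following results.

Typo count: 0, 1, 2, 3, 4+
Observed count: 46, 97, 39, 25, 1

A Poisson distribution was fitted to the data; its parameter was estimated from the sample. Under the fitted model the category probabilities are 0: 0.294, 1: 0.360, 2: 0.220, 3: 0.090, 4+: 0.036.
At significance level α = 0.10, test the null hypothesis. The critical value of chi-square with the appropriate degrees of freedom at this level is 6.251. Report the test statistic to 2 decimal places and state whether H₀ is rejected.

Expected counts E_i = n·p_i: 208×0.294 = 61.152, 208×0.360 = 74.88, 208×0.220 = 45.76, 208×0.090 = 18.72, 208×0.036 = 7.488.
0: (46 − 61.152)²/61.152 = 229.583104/61.152 = 3.754
1: (97 − 74.88)²/74.88 = 489.2944/74.88 = 6.534
2: (39 − 45.76)²/45.76 = 45.6976/45.76 = 0.999
3: (25 − 18.72)²/18.72 = 39.4384/18.72 = 2.107
4+: (1 − 7.488)²/7.488 = 42.094144/7.488 = 5.622
Sum = 19.02
df = 3. Since 19.02 > 6.251, we reject H₀.

19.02; reject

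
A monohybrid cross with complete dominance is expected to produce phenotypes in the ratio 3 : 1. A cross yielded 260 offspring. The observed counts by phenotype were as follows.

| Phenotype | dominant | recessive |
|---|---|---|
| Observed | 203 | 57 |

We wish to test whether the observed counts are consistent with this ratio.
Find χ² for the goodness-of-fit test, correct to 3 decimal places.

1.313

Ratio total = 4. Expected counts: 260×3/4 = 195, 260×1/4 = 65.
χ² = (203−195)²/195 + (57−65)²/65
   = 0.3282 + 0.9846
Sum = 1.313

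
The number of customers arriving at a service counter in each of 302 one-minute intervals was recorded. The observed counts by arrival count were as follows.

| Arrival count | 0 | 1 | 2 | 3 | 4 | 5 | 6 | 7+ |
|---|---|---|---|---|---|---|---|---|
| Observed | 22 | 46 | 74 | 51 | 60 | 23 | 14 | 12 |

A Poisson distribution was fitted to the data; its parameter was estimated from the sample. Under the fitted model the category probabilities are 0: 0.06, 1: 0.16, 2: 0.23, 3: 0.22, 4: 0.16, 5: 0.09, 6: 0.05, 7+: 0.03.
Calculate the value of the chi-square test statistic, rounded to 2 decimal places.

Expected counts E_i = n·p_i: 302×0.06 = 18.12, 302×0.16 = 48.32, 302×0.23 = 69.46, 302×0.22 = 66.44, 302×0.16 = 48.32, 302×0.09 = 27.18, 302×0.05 = 15.1, 302×0.03 = 9.06.
0: (22 − 18.12)²/18.12 = 15.0544/18.12 = 0.831
1: (46 − 48.32)²/48.32 = 5.3824/48.32 = 0.111
2: (74 − 69.46)²/69.46 = 20.6116/69.46 = 0.297
3: (51 − 66.44)²/66.44 = 238.3936/66.44 = 3.588
4: (60 − 48.32)²/48.32 = 136.4224/48.32 = 2.823
5: (23 − 27.18)²/27.18 = 17.4724/27.18 = 0.643
6: (14 − 15.1)²/15.1 = 1.21/15.1 = 0.080
7+: (12 − 9.06)²/9.06 = 8.6436/9.06 = 0.954
Sum = 9.33

9.33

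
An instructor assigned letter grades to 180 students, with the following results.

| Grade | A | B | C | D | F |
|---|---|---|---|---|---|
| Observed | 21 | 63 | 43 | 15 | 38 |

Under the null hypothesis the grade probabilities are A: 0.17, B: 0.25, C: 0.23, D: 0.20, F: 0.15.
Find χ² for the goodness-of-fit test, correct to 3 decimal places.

27.005

Expected counts E_i = n·p_i: 180×0.17 = 30.6, 180×0.25 = 45, 180×0.23 = 41.4, 180×0.20 = 36, 180×0.15 = 27.
cat         O        E   (O−E)²/E
A          21     30.6     3.0118
B          63       45     7.2000
C          43     41.4     0.0618
D          15       36    12.2500
F          38       27     4.4815
Sum = 27.005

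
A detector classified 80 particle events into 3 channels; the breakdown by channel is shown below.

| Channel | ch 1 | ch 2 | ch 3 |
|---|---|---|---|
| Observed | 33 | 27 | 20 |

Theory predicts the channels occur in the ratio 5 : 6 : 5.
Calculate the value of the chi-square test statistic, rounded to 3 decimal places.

3.860

Ratio total = 16. Expected counts: 80×5/16 = 25, 80×6/16 = 30, 80×5/16 = 25.
cat         O        E   (O−E)²/E
ch 1       33       25     2.5600
ch 2       27       30     0.3000
ch 3       20       25     1.0000
Sum = 3.860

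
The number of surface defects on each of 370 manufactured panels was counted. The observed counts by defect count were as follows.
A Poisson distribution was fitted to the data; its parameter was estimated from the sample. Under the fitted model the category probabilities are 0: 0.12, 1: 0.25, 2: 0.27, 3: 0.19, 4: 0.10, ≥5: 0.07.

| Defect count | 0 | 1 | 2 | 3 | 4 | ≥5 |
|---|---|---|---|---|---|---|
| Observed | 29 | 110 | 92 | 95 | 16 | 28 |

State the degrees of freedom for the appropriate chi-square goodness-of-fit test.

There are k = 6 categories and 1 parameter estimated from the data, so df = 6 − 1 − 1 = 4.

4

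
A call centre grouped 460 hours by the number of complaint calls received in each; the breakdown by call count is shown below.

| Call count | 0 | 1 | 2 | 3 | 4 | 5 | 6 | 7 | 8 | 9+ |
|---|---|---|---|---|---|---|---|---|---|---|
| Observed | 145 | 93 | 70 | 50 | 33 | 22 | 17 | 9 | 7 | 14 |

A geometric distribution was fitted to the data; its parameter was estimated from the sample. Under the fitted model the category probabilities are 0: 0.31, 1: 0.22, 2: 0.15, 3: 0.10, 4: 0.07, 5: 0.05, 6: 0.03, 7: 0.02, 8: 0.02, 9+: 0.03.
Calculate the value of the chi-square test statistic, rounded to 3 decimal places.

Expected counts E_i = n·p_i: 460×0.31 = 142.6, 460×0.22 = 101.2, 460×0.15 = 69, 460×0.10 = 46, 460×0.07 = 32.2, 460×0.05 = 23, 460×0.03 = 13.8, 460×0.02 = 9.2, 460×0.02 = 9.2, 460×0.03 = 13.8.
0: (145 − 142.6)²/142.6 = 5.76/142.6 = 0.0404
1: (93 − 101.2)²/101.2 = 67.24/101.2 = 0.6644
2: (70 − 69)²/69 = 1/69 = 0.0145
3: (50 − 46)²/46 = 16/46 = 0.3478
4: (33 − 32.2)²/32.2 = 0.64/32.2 = 0.0199
5: (22 − 23)²/23 = 1/23 = 0.0435
6: (17 − 13.8)²/13.8 = 10.24/13.8 = 0.7420
7: (9 − 9.2)²/9.2 = 0.04/9.2 = 0.0043
8: (7 − 9.2)²/9.2 = 4.84/9.2 = 0.5261
9+: (14 − 13.8)²/13.8 = 0.04/13.8 = 0.0029
Sum = 2.406

2.406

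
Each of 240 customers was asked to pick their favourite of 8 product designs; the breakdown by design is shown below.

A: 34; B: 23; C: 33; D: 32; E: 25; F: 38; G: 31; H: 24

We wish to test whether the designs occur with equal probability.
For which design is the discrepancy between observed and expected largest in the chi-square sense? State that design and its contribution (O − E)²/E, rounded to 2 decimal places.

F, 2.13

Under H₀ each category has probability 1/8, so each expected count is 240/8 = 30.
A: (34 − 30)²/30 = 16/30 = 0.533
B: (23 − 30)²/30 = 49/30 = 1.633
C: (33 − 30)²/30 = 9/30 = 0.300
D: (32 − 30)²/30 = 4/30 = 0.133
E: (25 − 30)²/30 = 25/30 = 0.833
F: (38 − 30)²/30 = 64/30 = 2.133
G: (31 − 30)²/30 = 1/30 = 0.033
H: (24 − 30)²/30 = 36/30 = 1.200
The largest term is for F: 2.13.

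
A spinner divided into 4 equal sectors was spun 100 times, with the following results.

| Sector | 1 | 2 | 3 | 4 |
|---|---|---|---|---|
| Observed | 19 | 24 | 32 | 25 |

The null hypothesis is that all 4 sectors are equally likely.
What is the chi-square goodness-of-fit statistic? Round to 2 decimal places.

Expected count for each of the 4 categories: 100/4 = 25.
cat         O        E   (O−E)²/E
1          19       25      1.440
2          24       25      0.040
3          32       25      1.960
4          25       25      0.000
Sum = 3.44

3.44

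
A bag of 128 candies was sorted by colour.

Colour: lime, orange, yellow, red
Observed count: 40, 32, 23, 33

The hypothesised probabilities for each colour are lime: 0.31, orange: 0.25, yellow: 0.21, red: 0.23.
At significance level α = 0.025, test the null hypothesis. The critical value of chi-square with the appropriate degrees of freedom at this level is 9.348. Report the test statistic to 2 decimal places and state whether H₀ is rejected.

0.99; do not reject

Expected counts E_i = n·p_i: 128×0.31 = 39.68, 128×0.25 = 32, 128×0.21 = 26.88, 128×0.23 = 29.44.
χ² = (40−39.68)²/39.68 + (32−32)²/32 + (23−26.88)²/26.88 + (33−29.44)²/29.44
   = 0.003 + 0.000 + 0.560 + 0.430
Sum = 0.99
df = 3. Since 0.99 < 9.348, we do not reject H₀.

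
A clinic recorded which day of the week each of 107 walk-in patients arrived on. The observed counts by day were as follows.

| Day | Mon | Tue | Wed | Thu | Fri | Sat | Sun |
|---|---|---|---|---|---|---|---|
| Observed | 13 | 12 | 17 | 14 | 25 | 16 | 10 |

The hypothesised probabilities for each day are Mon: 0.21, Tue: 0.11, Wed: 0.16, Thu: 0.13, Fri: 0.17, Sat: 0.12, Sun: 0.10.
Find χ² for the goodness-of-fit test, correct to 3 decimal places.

Expected counts E_i = n·p_i: 107×0.21 = 22.47, 107×0.11 = 11.77, 107×0.16 = 17.12, 107×0.13 = 13.91, 107×0.17 = 18.19, 107×0.12 = 12.84, 107×0.10 = 10.7.
Mon: (13 − 22.47)²/22.47 = 89.6809/22.47 = 3.9911
Tue: (12 − 11.77)²/11.77 = 0.0529/11.77 = 0.0045
Wed: (17 − 17.12)²/17.12 = 0.0144/17.12 = 0.0008
Thu: (14 − 13.91)²/13.91 = 0.0081/13.91 = 0.0006
Fri: (25 − 18.19)²/18.19 = 46.3761/18.19 = 2.5495
Sat: (16 − 12.84)²/12.84 = 9.9856/12.84 = 0.7777
Sun: (10 − 10.7)²/10.7 = 0.49/10.7 = 0.0458
Sum = 7.370

7.370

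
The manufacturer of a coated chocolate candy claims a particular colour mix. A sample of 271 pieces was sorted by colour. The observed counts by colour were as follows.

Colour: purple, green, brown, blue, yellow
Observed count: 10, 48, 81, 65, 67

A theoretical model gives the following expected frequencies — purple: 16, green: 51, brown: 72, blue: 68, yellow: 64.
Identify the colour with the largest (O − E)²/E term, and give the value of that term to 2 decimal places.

purple: (10 − 16)²/16 = 36/16 = 2.250
green: (48 − 51)²/51 = 9/51 = 0.176
brown: (81 − 72)²/72 = 81/72 = 1.125
blue: (65 − 68)²/68 = 9/68 = 0.132
yellow: (67 − 64)²/64 = 9/64 = 0.141
The largest term is for purple: 2.25.

purple, 2.25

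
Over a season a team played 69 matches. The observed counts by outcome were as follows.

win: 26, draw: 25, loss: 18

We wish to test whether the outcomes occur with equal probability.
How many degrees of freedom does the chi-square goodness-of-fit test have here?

2

There are k = 3 categories and no parameters were estimated from the data, so df = 3 − 1 = 2.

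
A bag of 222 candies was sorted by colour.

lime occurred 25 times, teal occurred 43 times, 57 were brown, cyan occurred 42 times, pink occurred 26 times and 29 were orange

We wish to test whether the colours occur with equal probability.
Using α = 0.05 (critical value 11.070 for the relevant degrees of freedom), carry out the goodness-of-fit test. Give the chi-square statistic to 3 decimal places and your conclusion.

Expected count for each of the 6 categories: 222/6 = 37.
χ² = (25−37)²/37 + (43−37)²/37 + (57−37)²/37 + (42−37)²/37 + (26−37)²/37 + (29−37)²/37
   = 3.8919 + 0.9730 + 10.8108 + 0.6757 + 3.2703 + 1.7297
Sum = 21.351
df = 5. Since 21.351 > 11.070, we reject H₀.

21.351; reject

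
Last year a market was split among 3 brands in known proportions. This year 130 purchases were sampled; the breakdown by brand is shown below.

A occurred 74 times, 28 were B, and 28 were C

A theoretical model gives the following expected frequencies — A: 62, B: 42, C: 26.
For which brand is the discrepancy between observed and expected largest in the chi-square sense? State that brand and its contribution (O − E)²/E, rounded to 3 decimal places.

B, 4.667

A: (74 − 62)²/62 = 144/62 = 2.3226
B: (28 − 42)²/42 = 196/42 = 4.6667
C: (28 − 26)²/26 = 4/26 = 0.1538
The largest term is for B: 4.667.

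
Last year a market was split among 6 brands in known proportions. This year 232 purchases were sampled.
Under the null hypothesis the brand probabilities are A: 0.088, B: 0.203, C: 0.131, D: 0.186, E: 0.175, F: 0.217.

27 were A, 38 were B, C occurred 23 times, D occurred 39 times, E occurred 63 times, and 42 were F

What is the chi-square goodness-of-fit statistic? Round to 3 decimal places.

19.819

Expected counts E_i = n·p_i: 232×0.088 = 20.416, 232×0.203 = 47.096, 232×0.131 = 30.392, 232×0.186 = 43.152, 232×0.175 = 40.6, 232×0.217 = 50.344.
χ² = (27−20.416)²/20.416 + (38−47.096)²/47.096 + (23−30.392)²/30.392 + (39−43.152)²/43.152 + (63−40.6)²/40.6 + (42−50.344)²/50.344
   = 2.1233 + 1.7568 + 1.7979 + 0.3995 + 12.3586 + 1.3829
Sum = 19.819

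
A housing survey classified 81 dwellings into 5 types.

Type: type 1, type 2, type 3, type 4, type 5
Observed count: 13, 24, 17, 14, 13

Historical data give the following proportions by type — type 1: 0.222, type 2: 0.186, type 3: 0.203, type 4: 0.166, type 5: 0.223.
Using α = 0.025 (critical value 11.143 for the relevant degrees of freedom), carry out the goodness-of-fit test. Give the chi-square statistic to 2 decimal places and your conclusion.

8.14; do not reject

Expected counts E_i = n·p_i: 81×0.222 = 17.982, 81×0.186 = 15.066, 81×0.203 = 16.443, 81×0.166 = 13.446, 81×0.223 = 18.063.
χ² = (13−17.982)²/17.982 + (24−15.066)²/15.066 + (17−16.443)²/16.443 + (14−13.446)²/13.446 + (13−18.063)²/18.063
   = 1.380 + 5.298 + 0.019 + 0.023 + 1.419
Sum = 8.14
df = 4. Since 8.14 < 11.143, we do not reject H₀.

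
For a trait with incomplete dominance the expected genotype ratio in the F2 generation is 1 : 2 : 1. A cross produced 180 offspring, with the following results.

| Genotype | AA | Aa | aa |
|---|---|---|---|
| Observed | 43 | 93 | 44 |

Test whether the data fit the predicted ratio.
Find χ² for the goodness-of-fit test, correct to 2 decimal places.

0.21

Ratio total = 4. Expected counts: 180×1/4 = 45, 180×2/4 = 90, 180×1/4 = 45.
cat         O        E   (O−E)²/E
AA         43       45      0.089
Aa         93       90      0.100
aa         44       45      0.022
Sum = 0.21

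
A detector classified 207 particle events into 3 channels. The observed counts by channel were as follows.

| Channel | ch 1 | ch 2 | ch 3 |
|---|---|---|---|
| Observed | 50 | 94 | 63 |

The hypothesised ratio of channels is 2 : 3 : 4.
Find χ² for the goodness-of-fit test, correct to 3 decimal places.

18.547

Ratio total = 9. Expected counts: 207×2/9 = 46, 207×3/9 = 69, 207×4/9 = 92.
χ² = (50−46)²/46 + (94−69)²/69 + (63−92)²/92
   = 0.3478 + 9.0580 + 9.1413
Sum = 18.547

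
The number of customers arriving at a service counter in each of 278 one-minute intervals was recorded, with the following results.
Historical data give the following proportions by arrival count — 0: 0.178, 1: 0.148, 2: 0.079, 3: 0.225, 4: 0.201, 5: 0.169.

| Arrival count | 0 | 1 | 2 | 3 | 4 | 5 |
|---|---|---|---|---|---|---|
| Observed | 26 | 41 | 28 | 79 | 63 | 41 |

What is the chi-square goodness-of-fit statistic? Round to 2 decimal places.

18.80

Expected counts E_i = n·p_i: 278×0.178 = 49.484, 278×0.148 = 41.144, 278×0.079 = 21.962, 278×0.225 = 62.55, 278×0.201 = 55.878, 278×0.169 = 46.982.
0: (26 − 49.484)²/49.484 = 551.498256/49.484 = 11.145
1: (41 − 41.144)²/41.144 = 0.020736/41.144 = 0.001
2: (28 − 21.962)²/21.962 = 36.457444/21.962 = 1.660
3: (79 − 62.55)²/62.55 = 270.6025/62.55 = 4.326
4: (63 − 55.878)²/55.878 = 50.722884/55.878 = 0.908
5: (41 − 46.982)²/46.982 = 35.784324/46.982 = 0.762
Sum = 18.80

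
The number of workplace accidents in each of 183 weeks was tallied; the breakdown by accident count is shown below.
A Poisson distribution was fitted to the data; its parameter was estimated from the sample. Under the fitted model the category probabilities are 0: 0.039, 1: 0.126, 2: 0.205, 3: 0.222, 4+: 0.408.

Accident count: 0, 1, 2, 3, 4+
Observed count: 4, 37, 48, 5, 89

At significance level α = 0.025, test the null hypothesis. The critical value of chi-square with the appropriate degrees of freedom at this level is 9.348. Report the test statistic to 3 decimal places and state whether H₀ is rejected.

46.733; reject

Expected counts E_i = n·p_i: 183×0.039 = 7.137, 183×0.126 = 23.058, 183×0.205 = 37.515, 183×0.222 = 40.626, 183×0.408 = 74.664.
cat         O        E   (O−E)²/E
0           4    7.137     1.3788
1          37   23.058     8.4300
2          48   37.515     2.9304
3           5   40.626    31.2414
4+         89   74.664     2.7526
Sum = 46.733
df = 3. Since 46.733 > 9.348, we reject H₀.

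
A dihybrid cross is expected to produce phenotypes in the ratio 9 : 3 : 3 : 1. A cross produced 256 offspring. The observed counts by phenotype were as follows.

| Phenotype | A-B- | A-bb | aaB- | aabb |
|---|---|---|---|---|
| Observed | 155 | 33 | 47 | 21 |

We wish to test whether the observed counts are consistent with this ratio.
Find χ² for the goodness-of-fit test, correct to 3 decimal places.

Ratio total = 16. Expected counts: 256×9/16 = 144, 256×3/16 = 48, 256×3/16 = 48, 256×1/16 = 16.
cat         O        E   (O−E)²/E
A-B-      155      144     0.8403
A-bb       33       48     4.6875
aaB-       47       48     0.0208
aabb       21       16     1.5625
Sum = 7.111

7.111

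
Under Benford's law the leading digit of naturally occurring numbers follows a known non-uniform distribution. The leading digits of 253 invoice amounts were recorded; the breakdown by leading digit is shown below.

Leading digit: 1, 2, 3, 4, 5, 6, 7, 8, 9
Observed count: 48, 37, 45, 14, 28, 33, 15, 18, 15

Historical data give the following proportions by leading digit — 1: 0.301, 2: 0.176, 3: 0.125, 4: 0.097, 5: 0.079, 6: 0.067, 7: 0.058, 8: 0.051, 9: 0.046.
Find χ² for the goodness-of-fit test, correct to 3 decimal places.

43.264

Expected counts E_i = n·p_i: 253×0.301 = 76.153, 253×0.176 = 44.528, 253×0.125 = 31.625, 253×0.097 = 24.541, 253×0.079 = 19.987, 253×0.067 = 16.951, 253×0.058 = 14.674, 253×0.051 = 12.903, 253×0.046 = 11.638.
1: (48 − 76.153)²/76.153 = 792.591409/76.153 = 10.4079
2: (37 − 44.528)²/44.528 = 56.670784/44.528 = 1.2727
3: (45 − 31.625)²/31.625 = 178.890625/31.625 = 5.6566
4: (14 − 24.541)²/24.541 = 111.112681/24.541 = 4.5276
5: (28 − 19.987)²/19.987 = 64.208169/19.987 = 3.2125
6: (33 − 16.951)²/16.951 = 257.570401/16.951 = 15.1950
7: (15 − 14.674)²/14.674 = 0.106276/14.674 = 0.0072
8: (18 − 12.903)²/12.903 = 25.979409/12.903 = 2.0134
9: (15 − 11.638)²/11.638 = 11.303044/11.638 = 0.9712
Sum = 43.264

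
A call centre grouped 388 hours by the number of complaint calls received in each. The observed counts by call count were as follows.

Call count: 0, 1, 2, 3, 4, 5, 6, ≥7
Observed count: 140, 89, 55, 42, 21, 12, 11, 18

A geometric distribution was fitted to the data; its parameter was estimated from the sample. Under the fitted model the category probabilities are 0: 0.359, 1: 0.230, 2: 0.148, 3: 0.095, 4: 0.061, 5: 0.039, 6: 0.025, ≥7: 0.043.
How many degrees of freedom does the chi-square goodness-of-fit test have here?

6

There are k = 8 categories and 1 parameter estimated from the data, so df = 8 − 1 − 1 = 6.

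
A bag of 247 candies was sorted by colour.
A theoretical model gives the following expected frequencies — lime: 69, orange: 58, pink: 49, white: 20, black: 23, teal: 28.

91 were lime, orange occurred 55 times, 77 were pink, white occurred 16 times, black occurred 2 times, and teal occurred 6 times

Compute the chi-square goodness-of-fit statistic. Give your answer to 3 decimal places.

60.429

lime: (91 − 69)²/69 = 484/69 = 7.0145
orange: (55 − 58)²/58 = 9/58 = 0.1552
pink: (77 − 49)²/49 = 784/49 = 16.0000
white: (16 − 20)²/20 = 16/20 = 0.8000
black: (2 − 23)²/23 = 441/23 = 19.1739
teal: (6 − 28)²/28 = 484/28 = 17.2857
Sum = 60.429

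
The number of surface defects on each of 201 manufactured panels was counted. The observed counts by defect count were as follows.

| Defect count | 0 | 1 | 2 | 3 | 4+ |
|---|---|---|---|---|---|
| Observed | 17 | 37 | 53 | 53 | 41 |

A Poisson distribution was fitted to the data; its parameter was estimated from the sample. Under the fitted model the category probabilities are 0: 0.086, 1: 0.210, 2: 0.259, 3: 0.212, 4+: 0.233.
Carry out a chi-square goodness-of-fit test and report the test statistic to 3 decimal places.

Expected counts E_i = n·p_i: 201×0.086 = 17.286, 201×0.210 = 42.21, 201×0.259 = 52.059, 201×0.212 = 42.612, 201×0.233 = 46.833.
cat         O        E   (O−E)²/E
0          17   17.286     0.0047
1          37    42.21     0.6431
2          53   52.059     0.0170
3          53   42.612     2.5324
4+         41   46.833     0.7265
Sum = 3.924

3.924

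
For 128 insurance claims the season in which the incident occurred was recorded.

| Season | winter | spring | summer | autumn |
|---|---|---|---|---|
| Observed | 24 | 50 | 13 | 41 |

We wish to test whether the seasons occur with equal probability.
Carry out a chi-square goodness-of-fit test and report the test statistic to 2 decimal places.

25.94

Under H₀ each category has probability 1/4, so each expected count is 128/4 = 32.
winter: (24 − 32)²/32 = 64/32 = 2.000
spring: (50 − 32)²/32 = 324/32 = 10.125
summer: (13 − 32)²/32 = 361/32 = 11.281
autumn: (41 − 32)²/32 = 81/32 = 2.531
Sum = 25.94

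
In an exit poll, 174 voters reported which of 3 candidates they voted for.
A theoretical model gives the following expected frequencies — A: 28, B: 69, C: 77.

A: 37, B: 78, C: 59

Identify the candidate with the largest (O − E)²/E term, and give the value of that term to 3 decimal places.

A: (37 − 28)²/28 = 81/28 = 2.8929
B: (78 − 69)²/69 = 81/69 = 1.1739
C: (59 − 77)²/77 = 324/77 = 4.2078
The largest term is for C: 4.208.

C, 4.208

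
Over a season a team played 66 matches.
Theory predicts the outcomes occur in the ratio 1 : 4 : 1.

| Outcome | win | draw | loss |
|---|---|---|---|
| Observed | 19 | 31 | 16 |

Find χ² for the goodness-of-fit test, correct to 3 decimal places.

Ratio total = 6. Expected counts: 66×1/6 = 11, 66×4/6 = 44, 66×1/6 = 11.
win: (19 − 11)²/11 = 64/11 = 5.8182
draw: (31 − 44)²/44 = 169/44 = 3.8409
loss: (16 − 11)²/11 = 25/11 = 2.2727
Sum = 11.932

11.932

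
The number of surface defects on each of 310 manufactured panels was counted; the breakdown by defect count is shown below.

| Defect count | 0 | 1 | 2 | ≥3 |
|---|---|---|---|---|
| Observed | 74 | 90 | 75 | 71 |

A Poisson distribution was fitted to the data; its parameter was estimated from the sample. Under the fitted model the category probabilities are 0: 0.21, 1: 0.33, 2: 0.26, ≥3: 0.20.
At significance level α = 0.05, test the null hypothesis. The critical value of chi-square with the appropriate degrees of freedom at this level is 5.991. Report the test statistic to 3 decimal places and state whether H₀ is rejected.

4.391; do not reject

Expected counts E_i = n·p_i: 310×0.21 = 65.1, 310×0.33 = 102.3, 310×0.26 = 80.6, 310×0.20 = 62.
cat         O        E   (O−E)²/E
0          74     65.1     1.2167
1          90    102.3     1.4789
2          75     80.6     0.3891
≥3         71       62     1.3065
Sum = 4.391
df = 2. Since 4.391 < 5.991, we do not reject H₀.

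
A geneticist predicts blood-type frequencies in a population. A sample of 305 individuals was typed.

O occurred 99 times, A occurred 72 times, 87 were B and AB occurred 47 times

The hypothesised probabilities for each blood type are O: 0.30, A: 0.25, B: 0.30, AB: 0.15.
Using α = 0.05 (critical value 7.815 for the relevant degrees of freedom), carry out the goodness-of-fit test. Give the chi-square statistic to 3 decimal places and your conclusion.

Expected counts E_i = n·p_i: 305×0.30 = 91.5, 305×0.25 = 76.25, 305×0.30 = 91.5, 305×0.15 = 45.75.
χ² = (99−91.5)²/91.5 + (72−76.25)²/76.25 + (87−91.5)²/91.5 + (47−45.75)²/45.75
   = 0.6148 + 0.2369 + 0.2213 + 0.0342
Sum = 1.107
df = 3. Since 1.107 < 7.815, we do not reject H₀.

1.107; do not reject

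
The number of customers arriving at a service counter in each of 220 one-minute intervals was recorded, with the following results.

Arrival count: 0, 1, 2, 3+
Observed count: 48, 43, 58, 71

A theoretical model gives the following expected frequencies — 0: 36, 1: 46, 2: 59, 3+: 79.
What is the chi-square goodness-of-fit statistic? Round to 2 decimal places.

5.02

χ² = (48−36)²/36 + (43−46)²/46 + (58−59)²/59 + (71−79)²/79
   = 4.000 + 0.196 + 0.017 + 0.810
Sum = 5.02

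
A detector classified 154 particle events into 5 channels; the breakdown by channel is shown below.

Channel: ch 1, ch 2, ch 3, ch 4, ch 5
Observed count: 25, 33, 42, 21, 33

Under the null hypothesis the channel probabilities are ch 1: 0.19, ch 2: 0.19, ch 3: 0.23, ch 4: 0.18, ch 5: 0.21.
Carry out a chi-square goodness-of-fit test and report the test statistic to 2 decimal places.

Expected counts E_i = n·p_i: 154×0.19 = 29.26, 154×0.19 = 29.26, 154×0.23 = 35.42, 154×0.18 = 27.72, 154×0.21 = 32.34.
ch 1: (25 − 29.26)²/29.26 = 18.1476/29.26 = 0.620
ch 2: (33 − 29.26)²/29.26 = 13.9876/29.26 = 0.478
ch 3: (42 − 35.42)²/35.42 = 43.2964/35.42 = 1.222
ch 4: (21 − 27.72)²/27.72 = 45.1584/27.72 = 1.629
ch 5: (33 − 32.34)²/32.34 = 0.4356/32.34 = 0.013
Sum = 3.96

3.96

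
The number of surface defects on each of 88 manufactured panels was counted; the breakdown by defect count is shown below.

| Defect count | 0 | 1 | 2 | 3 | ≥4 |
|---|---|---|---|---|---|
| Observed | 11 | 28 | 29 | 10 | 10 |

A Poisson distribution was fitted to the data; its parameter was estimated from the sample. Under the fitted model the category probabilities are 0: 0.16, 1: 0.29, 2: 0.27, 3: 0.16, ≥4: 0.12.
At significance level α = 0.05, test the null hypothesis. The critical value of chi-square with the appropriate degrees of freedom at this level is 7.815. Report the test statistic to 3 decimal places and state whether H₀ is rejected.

3.282; do not reject

Expected counts E_i = n·p_i: 88×0.16 = 14.08, 88×0.29 = 25.52, 88×0.27 = 23.76, 88×0.16 = 14.08, 88×0.12 = 10.56.
χ² = (11−14.08)²/14.08 + (28−25.52)²/25.52 + (29−23.76)²/23.76 + (10−14.08)²/14.08 + (10−10.56)²/10.56
   = 0.6738 + 0.2410 + 1.1556 + 1.1823 + 0.0297
Sum = 3.282
df = 3. Since 3.282 < 7.815, we do not reject H₀.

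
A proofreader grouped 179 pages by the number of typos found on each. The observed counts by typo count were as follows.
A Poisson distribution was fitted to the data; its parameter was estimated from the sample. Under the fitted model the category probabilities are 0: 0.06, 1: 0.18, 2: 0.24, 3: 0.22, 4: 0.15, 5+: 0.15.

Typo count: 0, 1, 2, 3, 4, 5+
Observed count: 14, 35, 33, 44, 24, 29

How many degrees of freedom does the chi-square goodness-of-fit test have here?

There are k = 6 categories and 1 parameter estimated from the data, so df = 6 − 1 − 1 = 4.

4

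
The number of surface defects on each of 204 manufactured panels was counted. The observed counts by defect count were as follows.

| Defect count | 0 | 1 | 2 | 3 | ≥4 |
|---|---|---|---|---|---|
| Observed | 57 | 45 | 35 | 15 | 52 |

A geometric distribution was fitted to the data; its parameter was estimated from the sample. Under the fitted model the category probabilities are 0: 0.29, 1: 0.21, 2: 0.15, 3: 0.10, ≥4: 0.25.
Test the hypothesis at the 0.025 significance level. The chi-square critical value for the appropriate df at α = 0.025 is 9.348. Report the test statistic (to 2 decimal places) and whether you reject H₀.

Expected counts E_i = n·p_i: 204×0.29 = 59.16, 204×0.21 = 42.84, 204×0.15 = 30.6, 204×0.10 = 20.4, 204×0.25 = 51.
χ² = (57−59.16)²/59.16 + (45−42.84)²/42.84 + (35−30.6)²/30.6 + (15−20.4)²/20.4 + (52−51)²/51
   = 0.079 + 0.109 + 0.633 + 1.429 + 0.020
Sum = 2.27
df = 3. Since 2.27 < 9.348, we do not reject H₀.

2.27; do not reject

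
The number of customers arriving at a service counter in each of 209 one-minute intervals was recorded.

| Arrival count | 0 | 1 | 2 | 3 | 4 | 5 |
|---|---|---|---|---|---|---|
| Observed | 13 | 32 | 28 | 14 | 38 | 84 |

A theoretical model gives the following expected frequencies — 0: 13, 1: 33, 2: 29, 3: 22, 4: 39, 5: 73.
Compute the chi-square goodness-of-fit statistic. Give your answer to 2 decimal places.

χ² = (13−13)²/13 + (32−33)²/33 + (28−29)²/29 + (14−22)²/22 + (38−39)²/39 + (84−73)²/73
   = 0.000 + 0.030 + 0.034 + 2.909 + 0.026 + 1.658
Sum = 4.66

4.66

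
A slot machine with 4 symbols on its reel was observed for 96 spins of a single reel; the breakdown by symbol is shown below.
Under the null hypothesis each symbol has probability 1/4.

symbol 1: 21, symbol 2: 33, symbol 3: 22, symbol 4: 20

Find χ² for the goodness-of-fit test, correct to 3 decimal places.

Expected count for each of the 4 categories: 96/4 = 24.
χ² = (21−24)²/24 + (33−24)²/24 + (22−24)²/24 + (20−24)²/24
   = 0.3750 + 3.3750 + 0.1667 + 0.6667
Sum = 4.583

4.583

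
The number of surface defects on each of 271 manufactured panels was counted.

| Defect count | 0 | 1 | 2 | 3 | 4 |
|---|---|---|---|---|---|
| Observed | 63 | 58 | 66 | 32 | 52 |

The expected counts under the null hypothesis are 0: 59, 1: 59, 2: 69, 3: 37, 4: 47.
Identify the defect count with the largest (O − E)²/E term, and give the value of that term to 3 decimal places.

χ² = (63−59)²/59 + (58−59)²/59 + (66−69)²/69 + (32−37)²/37 + (52−47)²/47
   = 0.2712 + 0.0169 + 0.1304 + 0.6757 + 0.5319
The largest term is for 3: 0.676.

3, 0.676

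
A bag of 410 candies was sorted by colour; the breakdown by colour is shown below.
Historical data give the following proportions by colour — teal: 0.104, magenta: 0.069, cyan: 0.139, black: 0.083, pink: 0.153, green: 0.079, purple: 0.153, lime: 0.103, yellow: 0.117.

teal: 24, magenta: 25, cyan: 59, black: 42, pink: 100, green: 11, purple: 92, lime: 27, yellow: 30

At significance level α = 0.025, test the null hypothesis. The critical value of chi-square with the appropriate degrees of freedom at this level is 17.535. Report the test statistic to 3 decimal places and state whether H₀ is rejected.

Expected counts E_i = n·p_i: 410×0.104 = 42.64, 410×0.069 = 28.29, 410×0.139 = 56.99, 410×0.083 = 34.03, 410×0.153 = 62.73, 410×0.079 = 32.39, 410×0.153 = 62.73, 410×0.103 = 42.23, 410×0.117 = 47.97.
teal: (24 − 42.64)²/42.64 = 347.4496/42.64 = 8.1484
magenta: (25 − 28.29)²/28.29 = 10.8241/28.29 = 0.3826
cyan: (59 − 56.99)²/56.99 = 4.0401/56.99 = 0.0709
black: (42 − 34.03)²/34.03 = 63.5209/34.03 = 1.8666
pink: (100 − 62.73)²/62.73 = 1389.0529/62.73 = 22.1434
green: (11 − 32.39)²/32.39 = 457.5321/32.39 = 14.1257
purple: (92 − 62.73)²/62.73 = 856.7329/62.73 = 13.6575
lime: (27 − 42.23)²/42.23 = 231.9529/42.23 = 5.4926
yellow: (30 − 47.97)²/47.97 = 322.9209/47.97 = 6.7317
Sum = 72.619
df = 8. Since 72.619 > 17.535, we reject H₀.

72.619; reject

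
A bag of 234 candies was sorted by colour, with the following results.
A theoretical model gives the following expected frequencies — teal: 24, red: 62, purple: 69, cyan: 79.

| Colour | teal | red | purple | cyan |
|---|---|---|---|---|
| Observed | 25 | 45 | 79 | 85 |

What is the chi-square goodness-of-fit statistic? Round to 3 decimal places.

χ² = (25−24)²/24 + (45−62)²/62 + (79−69)²/69 + (85−79)²/79
   = 0.0417 + 4.6613 + 1.4493 + 0.4557
Sum = 6.608

6.608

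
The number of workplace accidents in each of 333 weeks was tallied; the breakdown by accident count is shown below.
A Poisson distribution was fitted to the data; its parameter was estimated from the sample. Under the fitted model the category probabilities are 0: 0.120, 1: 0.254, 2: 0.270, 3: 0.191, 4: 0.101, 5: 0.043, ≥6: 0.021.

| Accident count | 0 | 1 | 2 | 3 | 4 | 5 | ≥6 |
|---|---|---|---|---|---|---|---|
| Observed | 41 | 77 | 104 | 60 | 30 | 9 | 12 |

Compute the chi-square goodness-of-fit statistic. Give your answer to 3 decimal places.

Expected counts E_i = n·p_i: 333×0.120 = 39.96, 333×0.254 = 84.582, 333×0.270 = 89.91, 333×0.191 = 63.603, 333×0.101 = 33.633, 333×0.043 = 14.319, 333×0.021 = 6.993.
cat         O        E   (O−E)²/E
0          41    39.96     0.0271
1          77   84.582     0.6797
2         104    89.91     2.2081
3          60   63.603     0.2041
4          30   33.633     0.3924
5           9   14.319     1.9758
≥6         12    6.993     3.5850
Sum = 9.072

9.072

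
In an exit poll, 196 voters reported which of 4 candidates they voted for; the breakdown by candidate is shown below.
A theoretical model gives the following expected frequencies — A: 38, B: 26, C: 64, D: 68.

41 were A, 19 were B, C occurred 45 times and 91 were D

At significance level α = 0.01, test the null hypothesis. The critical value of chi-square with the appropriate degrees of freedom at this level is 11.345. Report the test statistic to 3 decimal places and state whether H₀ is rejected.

A: (41 − 38)²/38 = 9/38 = 0.2368
B: (19 − 26)²/26 = 49/26 = 1.8846
C: (45 − 64)²/64 = 361/64 = 5.6406
D: (91 − 68)²/68 = 529/68 = 7.7794
Sum = 15.541
df = 3. Since 15.541 > 11.345, we reject H₀.

15.541; reject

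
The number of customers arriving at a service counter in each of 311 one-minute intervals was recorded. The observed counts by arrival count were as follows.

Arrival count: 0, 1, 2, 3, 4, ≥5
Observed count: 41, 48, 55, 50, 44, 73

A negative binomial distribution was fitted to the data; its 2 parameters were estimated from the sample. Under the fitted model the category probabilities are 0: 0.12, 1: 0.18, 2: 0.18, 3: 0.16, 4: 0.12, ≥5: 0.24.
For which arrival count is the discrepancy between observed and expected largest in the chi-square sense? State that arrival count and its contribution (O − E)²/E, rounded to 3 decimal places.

4, 1.196

Expected counts E_i = n·p_i: 311×0.12 = 37.32, 311×0.18 = 55.98, 311×0.18 = 55.98, 311×0.16 = 49.76, 311×0.12 = 37.32, 311×0.24 = 74.64.
0: (41 − 37.32)²/37.32 = 13.5424/37.32 = 0.3629
1: (48 − 55.98)²/55.98 = 63.6804/55.98 = 1.1376
2: (55 − 55.98)²/55.98 = 0.9604/55.98 = 0.0172
3: (50 − 49.76)²/49.76 = 0.0576/49.76 = 0.0012
4: (44 − 37.32)²/37.32 = 44.6224/37.32 = 1.1957
≥5: (73 − 74.64)²/74.64 = 2.6896/74.64 = 0.0360
The largest term is for 4: 1.196.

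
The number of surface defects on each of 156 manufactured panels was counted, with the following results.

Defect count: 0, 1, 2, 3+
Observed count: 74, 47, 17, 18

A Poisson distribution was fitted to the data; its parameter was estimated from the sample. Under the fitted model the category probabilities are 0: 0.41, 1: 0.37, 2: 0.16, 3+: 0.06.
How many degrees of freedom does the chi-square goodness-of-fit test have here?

There are k = 4 categories and 1 parameter estimated from the data, so df = 4 − 1 − 1 = 2.

2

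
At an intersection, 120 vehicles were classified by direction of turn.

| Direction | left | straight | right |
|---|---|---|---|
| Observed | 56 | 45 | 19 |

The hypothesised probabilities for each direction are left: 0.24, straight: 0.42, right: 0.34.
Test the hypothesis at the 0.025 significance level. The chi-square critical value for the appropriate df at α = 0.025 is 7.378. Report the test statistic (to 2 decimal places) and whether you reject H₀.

Expected counts E_i = n·p_i: 120×0.24 = 28.8, 120×0.42 = 50.4, 120×0.34 = 40.8.
cat           O        E   (O−E)²/E
left         56     28.8     25.689
straight     45     50.4      0.579
right        19     40.8     11.648
Sum = 37.92
df = 2. Since 37.92 > 7.378, we reject H₀.

37.92; reject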